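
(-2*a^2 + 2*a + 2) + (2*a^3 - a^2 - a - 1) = 2*a^3 - 3*a^2 + a + 1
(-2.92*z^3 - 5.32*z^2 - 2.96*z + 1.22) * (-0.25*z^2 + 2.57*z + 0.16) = 0.73*z^5 - 6.1744*z^4 - 13.3996*z^3 - 8.7634*z^2 + 2.6618*z + 0.1952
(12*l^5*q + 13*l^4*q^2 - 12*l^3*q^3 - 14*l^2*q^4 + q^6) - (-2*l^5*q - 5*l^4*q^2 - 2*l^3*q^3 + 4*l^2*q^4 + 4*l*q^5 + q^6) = 14*l^5*q + 18*l^4*q^2 - 10*l^3*q^3 - 18*l^2*q^4 - 4*l*q^5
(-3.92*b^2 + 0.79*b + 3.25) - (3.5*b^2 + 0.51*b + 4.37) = -7.42*b^2 + 0.28*b - 1.12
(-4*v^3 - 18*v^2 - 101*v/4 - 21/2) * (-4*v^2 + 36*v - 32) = 16*v^5 - 72*v^4 - 419*v^3 - 291*v^2 + 430*v + 336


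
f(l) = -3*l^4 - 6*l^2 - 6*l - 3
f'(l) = -12*l^3 - 12*l - 6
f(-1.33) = -15.02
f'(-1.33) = 38.19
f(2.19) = -113.92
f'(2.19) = -158.32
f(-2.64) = -174.70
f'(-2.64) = 246.48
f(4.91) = -1920.71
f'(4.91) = -1485.37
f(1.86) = -70.82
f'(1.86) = -105.54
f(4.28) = -1145.28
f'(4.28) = -998.19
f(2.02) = -89.55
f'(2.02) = -129.15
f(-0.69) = -2.40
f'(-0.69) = 6.22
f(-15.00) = -153138.00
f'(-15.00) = 40674.00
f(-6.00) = -4071.00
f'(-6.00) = 2658.00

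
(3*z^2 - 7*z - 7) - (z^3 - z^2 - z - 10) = -z^3 + 4*z^2 - 6*z + 3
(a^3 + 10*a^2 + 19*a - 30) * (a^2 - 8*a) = a^5 + 2*a^4 - 61*a^3 - 182*a^2 + 240*a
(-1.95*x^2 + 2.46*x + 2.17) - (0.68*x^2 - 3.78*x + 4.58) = -2.63*x^2 + 6.24*x - 2.41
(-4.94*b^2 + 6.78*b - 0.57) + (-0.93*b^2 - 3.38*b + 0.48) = -5.87*b^2 + 3.4*b - 0.09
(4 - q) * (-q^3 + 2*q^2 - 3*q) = q^4 - 6*q^3 + 11*q^2 - 12*q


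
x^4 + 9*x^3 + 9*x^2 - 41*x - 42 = (x - 2)*(x + 1)*(x + 3)*(x + 7)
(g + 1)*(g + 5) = g^2 + 6*g + 5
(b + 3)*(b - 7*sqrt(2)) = b^2 - 7*sqrt(2)*b + 3*b - 21*sqrt(2)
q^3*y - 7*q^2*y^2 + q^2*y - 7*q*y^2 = q*(q - 7*y)*(q*y + y)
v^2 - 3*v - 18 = (v - 6)*(v + 3)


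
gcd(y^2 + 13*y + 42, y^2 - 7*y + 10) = 1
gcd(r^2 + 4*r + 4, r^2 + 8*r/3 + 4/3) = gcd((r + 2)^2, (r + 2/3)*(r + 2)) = r + 2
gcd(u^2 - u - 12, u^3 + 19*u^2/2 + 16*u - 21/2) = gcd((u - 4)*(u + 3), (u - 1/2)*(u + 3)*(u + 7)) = u + 3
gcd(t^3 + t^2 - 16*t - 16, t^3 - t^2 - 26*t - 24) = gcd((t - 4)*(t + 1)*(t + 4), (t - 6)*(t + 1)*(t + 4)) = t^2 + 5*t + 4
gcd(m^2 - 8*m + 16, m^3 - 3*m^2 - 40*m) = 1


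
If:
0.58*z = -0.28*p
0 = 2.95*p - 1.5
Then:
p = 0.51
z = -0.25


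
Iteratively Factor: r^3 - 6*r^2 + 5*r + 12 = (r - 3)*(r^2 - 3*r - 4) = (r - 4)*(r - 3)*(r + 1)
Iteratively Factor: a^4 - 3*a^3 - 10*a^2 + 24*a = (a)*(a^3 - 3*a^2 - 10*a + 24) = a*(a + 3)*(a^2 - 6*a + 8) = a*(a - 4)*(a + 3)*(a - 2)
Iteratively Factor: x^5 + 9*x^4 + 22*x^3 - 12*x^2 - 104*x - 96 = (x + 4)*(x^4 + 5*x^3 + 2*x^2 - 20*x - 24) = (x + 3)*(x + 4)*(x^3 + 2*x^2 - 4*x - 8) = (x + 2)*(x + 3)*(x + 4)*(x^2 - 4) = (x + 2)^2*(x + 3)*(x + 4)*(x - 2)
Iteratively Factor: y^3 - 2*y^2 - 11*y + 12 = (y - 1)*(y^2 - y - 12) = (y - 1)*(y + 3)*(y - 4)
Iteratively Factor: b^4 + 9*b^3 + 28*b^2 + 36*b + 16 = (b + 2)*(b^3 + 7*b^2 + 14*b + 8) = (b + 2)^2*(b^2 + 5*b + 4) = (b + 2)^2*(b + 4)*(b + 1)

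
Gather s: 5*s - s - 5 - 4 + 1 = 4*s - 8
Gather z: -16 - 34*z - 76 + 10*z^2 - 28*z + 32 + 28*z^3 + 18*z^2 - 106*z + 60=28*z^3 + 28*z^2 - 168*z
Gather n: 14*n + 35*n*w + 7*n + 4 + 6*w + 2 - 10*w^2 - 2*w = n*(35*w + 21) - 10*w^2 + 4*w + 6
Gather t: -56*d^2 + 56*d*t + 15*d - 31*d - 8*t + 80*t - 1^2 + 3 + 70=-56*d^2 - 16*d + t*(56*d + 72) + 72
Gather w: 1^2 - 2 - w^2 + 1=-w^2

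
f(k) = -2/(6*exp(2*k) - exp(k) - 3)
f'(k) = -2*(-12*exp(2*k) + exp(k))/(6*exp(2*k) - exp(k) - 3)^2 = (24*exp(k) - 2)*exp(k)/(-6*exp(2*k) + exp(k) + 3)^2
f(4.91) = -0.00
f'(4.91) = 0.00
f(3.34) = -0.00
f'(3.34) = 0.00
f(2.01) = -0.01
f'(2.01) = 0.01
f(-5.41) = 0.67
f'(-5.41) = -0.00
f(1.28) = -0.03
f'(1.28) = 0.06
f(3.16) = -0.00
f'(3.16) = 0.00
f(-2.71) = 0.66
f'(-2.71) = -0.00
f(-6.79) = 0.67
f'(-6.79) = -0.00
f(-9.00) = 0.67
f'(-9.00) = 0.00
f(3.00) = 0.00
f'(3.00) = 0.00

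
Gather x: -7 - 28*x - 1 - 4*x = -32*x - 8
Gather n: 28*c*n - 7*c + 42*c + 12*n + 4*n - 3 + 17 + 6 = 35*c + n*(28*c + 16) + 20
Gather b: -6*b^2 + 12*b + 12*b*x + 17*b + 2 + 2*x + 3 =-6*b^2 + b*(12*x + 29) + 2*x + 5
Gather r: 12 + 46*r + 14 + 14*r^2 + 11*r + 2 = 14*r^2 + 57*r + 28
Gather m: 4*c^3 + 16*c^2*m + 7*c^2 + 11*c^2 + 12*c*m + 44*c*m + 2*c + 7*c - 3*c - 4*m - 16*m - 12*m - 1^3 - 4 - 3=4*c^3 + 18*c^2 + 6*c + m*(16*c^2 + 56*c - 32) - 8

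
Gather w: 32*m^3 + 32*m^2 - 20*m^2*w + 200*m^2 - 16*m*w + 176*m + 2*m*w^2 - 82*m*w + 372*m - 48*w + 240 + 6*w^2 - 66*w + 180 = 32*m^3 + 232*m^2 + 548*m + w^2*(2*m + 6) + w*(-20*m^2 - 98*m - 114) + 420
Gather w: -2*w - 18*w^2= -18*w^2 - 2*w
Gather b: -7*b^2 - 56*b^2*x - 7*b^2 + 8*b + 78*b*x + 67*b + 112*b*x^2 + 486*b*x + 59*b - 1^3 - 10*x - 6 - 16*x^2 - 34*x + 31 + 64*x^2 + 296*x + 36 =b^2*(-56*x - 14) + b*(112*x^2 + 564*x + 134) + 48*x^2 + 252*x + 60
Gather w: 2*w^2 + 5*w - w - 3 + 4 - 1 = 2*w^2 + 4*w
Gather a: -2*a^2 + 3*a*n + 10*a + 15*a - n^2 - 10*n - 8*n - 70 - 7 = -2*a^2 + a*(3*n + 25) - n^2 - 18*n - 77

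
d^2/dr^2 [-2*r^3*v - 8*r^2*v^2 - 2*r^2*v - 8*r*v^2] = 4*v*(-3*r - 4*v - 1)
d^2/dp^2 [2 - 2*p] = 0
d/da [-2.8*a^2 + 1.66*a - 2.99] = 1.66 - 5.6*a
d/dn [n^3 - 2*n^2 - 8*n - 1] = 3*n^2 - 4*n - 8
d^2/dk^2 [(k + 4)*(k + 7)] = 2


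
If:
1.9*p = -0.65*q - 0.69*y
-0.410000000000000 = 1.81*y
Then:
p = 0.0822622855481245 - 0.342105263157895*q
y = -0.23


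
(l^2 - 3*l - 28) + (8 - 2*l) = l^2 - 5*l - 20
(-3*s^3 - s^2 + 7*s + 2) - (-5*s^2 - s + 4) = -3*s^3 + 4*s^2 + 8*s - 2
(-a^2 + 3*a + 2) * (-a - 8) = a^3 + 5*a^2 - 26*a - 16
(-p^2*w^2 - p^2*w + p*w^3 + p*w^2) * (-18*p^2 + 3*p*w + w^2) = 18*p^4*w^2 + 18*p^4*w - 21*p^3*w^3 - 21*p^3*w^2 + 2*p^2*w^4 + 2*p^2*w^3 + p*w^5 + p*w^4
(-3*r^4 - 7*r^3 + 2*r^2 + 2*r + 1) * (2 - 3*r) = 9*r^5 + 15*r^4 - 20*r^3 - 2*r^2 + r + 2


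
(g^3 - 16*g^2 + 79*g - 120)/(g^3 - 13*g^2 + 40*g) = (g - 3)/g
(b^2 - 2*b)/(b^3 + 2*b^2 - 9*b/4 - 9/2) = 4*b*(b - 2)/(4*b^3 + 8*b^2 - 9*b - 18)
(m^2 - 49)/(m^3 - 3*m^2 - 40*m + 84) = (m + 7)/(m^2 + 4*m - 12)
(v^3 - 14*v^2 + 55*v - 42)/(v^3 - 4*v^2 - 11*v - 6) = (v^2 - 8*v + 7)/(v^2 + 2*v + 1)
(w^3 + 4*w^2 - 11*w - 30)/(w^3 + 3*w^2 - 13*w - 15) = (w + 2)/(w + 1)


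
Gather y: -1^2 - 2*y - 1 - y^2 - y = -y^2 - 3*y - 2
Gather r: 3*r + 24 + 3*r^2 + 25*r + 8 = 3*r^2 + 28*r + 32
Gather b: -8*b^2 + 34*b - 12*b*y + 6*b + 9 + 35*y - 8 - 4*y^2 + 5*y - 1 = -8*b^2 + b*(40 - 12*y) - 4*y^2 + 40*y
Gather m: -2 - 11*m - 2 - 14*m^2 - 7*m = -14*m^2 - 18*m - 4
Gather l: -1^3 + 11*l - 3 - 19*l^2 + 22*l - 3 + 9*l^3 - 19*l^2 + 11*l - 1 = 9*l^3 - 38*l^2 + 44*l - 8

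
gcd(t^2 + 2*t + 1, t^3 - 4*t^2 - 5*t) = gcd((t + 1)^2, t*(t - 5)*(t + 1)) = t + 1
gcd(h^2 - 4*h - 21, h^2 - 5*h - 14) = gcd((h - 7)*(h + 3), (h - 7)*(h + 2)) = h - 7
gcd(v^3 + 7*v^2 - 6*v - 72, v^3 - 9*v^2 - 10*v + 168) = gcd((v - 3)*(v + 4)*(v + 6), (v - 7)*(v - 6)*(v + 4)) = v + 4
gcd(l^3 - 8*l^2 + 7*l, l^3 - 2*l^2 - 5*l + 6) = l - 1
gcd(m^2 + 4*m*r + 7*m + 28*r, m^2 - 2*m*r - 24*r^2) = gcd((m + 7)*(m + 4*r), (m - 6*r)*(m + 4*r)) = m + 4*r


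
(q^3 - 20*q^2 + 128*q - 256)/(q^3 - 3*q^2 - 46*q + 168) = (q^2 - 16*q + 64)/(q^2 + q - 42)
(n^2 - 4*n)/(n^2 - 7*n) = (n - 4)/(n - 7)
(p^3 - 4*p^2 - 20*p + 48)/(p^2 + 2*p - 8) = p - 6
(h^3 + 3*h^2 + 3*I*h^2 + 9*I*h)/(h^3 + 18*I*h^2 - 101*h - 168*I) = h*(h + 3)/(h^2 + 15*I*h - 56)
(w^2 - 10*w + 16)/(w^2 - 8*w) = (w - 2)/w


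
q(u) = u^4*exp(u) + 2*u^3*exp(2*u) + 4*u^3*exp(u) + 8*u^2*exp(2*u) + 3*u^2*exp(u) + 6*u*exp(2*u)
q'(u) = u^4*exp(u) + 4*u^3*exp(2*u) + 8*u^3*exp(u) + 22*u^2*exp(2*u) + 15*u^2*exp(u) + 28*u*exp(2*u) + 6*u*exp(u) + 6*exp(2*u)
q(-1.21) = -0.08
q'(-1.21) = 0.55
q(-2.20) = -0.46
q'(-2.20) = -0.16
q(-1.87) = -0.44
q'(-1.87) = 0.28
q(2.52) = 16660.70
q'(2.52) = 46759.18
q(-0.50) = -0.27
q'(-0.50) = -1.22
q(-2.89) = -0.09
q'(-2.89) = -0.82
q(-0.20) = -0.53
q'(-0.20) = 0.29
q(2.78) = 34284.27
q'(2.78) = 94159.77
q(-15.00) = 0.01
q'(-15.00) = 0.01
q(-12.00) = 0.09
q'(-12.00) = 0.06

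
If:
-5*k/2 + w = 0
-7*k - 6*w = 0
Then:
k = 0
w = 0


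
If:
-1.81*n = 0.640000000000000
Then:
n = -0.35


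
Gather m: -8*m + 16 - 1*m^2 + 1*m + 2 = -m^2 - 7*m + 18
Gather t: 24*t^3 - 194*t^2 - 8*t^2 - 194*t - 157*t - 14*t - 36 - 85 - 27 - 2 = 24*t^3 - 202*t^2 - 365*t - 150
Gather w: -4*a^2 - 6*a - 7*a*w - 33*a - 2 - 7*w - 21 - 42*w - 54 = -4*a^2 - 39*a + w*(-7*a - 49) - 77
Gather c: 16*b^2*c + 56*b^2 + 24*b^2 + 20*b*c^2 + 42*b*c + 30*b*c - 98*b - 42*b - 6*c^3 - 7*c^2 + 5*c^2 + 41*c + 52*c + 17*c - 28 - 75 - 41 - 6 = 80*b^2 - 140*b - 6*c^3 + c^2*(20*b - 2) + c*(16*b^2 + 72*b + 110) - 150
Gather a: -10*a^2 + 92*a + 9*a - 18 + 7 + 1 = -10*a^2 + 101*a - 10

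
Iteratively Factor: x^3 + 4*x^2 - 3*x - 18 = (x + 3)*(x^2 + x - 6) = (x + 3)^2*(x - 2)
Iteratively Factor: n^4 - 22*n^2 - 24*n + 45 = (n + 3)*(n^3 - 3*n^2 - 13*n + 15) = (n - 5)*(n + 3)*(n^2 + 2*n - 3) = (n - 5)*(n + 3)^2*(n - 1)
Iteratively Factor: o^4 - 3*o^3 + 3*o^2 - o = (o - 1)*(o^3 - 2*o^2 + o) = (o - 1)^2*(o^2 - o) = o*(o - 1)^2*(o - 1)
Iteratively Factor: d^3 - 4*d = (d - 2)*(d^2 + 2*d) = d*(d - 2)*(d + 2)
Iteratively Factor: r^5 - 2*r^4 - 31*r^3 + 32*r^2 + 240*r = (r)*(r^4 - 2*r^3 - 31*r^2 + 32*r + 240) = r*(r - 4)*(r^3 + 2*r^2 - 23*r - 60) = r*(r - 4)*(r + 3)*(r^2 - r - 20) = r*(r - 4)*(r + 3)*(r + 4)*(r - 5)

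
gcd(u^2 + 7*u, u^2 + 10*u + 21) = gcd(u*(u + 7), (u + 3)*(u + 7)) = u + 7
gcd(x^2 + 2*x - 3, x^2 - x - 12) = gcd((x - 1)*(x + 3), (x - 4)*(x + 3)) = x + 3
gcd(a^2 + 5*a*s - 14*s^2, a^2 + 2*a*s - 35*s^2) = a + 7*s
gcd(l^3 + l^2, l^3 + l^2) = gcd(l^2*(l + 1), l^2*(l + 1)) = l^3 + l^2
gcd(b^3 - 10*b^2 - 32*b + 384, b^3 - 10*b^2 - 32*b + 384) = b^3 - 10*b^2 - 32*b + 384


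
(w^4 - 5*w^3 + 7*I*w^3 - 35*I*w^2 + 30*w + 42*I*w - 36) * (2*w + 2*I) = 2*w^5 - 10*w^4 + 16*I*w^4 - 14*w^3 - 80*I*w^3 + 130*w^2 + 84*I*w^2 - 156*w + 60*I*w - 72*I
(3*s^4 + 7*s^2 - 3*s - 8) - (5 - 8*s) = 3*s^4 + 7*s^2 + 5*s - 13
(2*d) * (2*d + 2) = 4*d^2 + 4*d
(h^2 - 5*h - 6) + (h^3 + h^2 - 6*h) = h^3 + 2*h^2 - 11*h - 6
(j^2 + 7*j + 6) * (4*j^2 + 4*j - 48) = 4*j^4 + 32*j^3 + 4*j^2 - 312*j - 288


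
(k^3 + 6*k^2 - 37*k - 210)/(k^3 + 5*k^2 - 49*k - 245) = (k - 6)/(k - 7)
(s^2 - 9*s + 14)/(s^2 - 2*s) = (s - 7)/s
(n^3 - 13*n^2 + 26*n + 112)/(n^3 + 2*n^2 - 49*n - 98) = (n - 8)/(n + 7)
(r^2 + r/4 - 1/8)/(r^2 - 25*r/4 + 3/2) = (r + 1/2)/(r - 6)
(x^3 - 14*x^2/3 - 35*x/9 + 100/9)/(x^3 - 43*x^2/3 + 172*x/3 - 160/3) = (x + 5/3)/(x - 8)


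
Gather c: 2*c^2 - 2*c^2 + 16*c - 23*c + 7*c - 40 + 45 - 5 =0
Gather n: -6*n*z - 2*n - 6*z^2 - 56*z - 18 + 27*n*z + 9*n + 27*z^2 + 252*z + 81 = n*(21*z + 7) + 21*z^2 + 196*z + 63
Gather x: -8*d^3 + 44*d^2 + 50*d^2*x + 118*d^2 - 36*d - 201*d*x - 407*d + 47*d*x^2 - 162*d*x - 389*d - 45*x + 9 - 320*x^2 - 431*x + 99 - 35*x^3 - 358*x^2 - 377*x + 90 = -8*d^3 + 162*d^2 - 832*d - 35*x^3 + x^2*(47*d - 678) + x*(50*d^2 - 363*d - 853) + 198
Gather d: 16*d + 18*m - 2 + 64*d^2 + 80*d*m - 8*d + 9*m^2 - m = 64*d^2 + d*(80*m + 8) + 9*m^2 + 17*m - 2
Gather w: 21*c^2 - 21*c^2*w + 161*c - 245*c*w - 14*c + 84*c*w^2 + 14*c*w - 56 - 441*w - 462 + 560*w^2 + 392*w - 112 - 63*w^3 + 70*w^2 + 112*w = 21*c^2 + 147*c - 63*w^3 + w^2*(84*c + 630) + w*(-21*c^2 - 231*c + 63) - 630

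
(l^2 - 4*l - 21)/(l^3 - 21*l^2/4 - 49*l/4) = 4*(l + 3)/(l*(4*l + 7))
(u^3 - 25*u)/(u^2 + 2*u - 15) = u*(u - 5)/(u - 3)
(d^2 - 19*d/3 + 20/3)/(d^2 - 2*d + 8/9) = 3*(d - 5)/(3*d - 2)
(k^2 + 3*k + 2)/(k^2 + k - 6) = (k^2 + 3*k + 2)/(k^2 + k - 6)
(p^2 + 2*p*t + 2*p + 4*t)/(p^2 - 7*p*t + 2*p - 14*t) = (p + 2*t)/(p - 7*t)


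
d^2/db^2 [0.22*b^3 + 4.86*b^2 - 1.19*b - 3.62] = 1.32*b + 9.72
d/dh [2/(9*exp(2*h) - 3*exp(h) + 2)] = (6 - 36*exp(h))*exp(h)/(9*exp(2*h) - 3*exp(h) + 2)^2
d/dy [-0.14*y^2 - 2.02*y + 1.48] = -0.28*y - 2.02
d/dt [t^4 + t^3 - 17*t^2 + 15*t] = 4*t^3 + 3*t^2 - 34*t + 15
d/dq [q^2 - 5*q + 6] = 2*q - 5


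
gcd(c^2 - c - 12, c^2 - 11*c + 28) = c - 4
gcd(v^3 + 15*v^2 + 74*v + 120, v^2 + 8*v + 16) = v + 4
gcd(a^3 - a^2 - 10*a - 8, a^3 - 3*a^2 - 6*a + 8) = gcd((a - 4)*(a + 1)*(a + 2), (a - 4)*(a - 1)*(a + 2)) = a^2 - 2*a - 8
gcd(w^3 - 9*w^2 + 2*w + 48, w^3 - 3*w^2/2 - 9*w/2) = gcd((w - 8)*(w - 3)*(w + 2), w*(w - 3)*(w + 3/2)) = w - 3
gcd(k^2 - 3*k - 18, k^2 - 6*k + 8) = 1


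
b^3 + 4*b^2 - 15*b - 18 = (b - 3)*(b + 1)*(b + 6)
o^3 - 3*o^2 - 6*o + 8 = (o - 4)*(o - 1)*(o + 2)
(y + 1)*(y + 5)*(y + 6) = y^3 + 12*y^2 + 41*y + 30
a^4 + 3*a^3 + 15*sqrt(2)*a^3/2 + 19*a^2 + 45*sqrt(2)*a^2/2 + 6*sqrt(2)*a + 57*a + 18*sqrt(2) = (a + 3)*(a + sqrt(2)/2)*(a + sqrt(2))*(a + 6*sqrt(2))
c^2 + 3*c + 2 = (c + 1)*(c + 2)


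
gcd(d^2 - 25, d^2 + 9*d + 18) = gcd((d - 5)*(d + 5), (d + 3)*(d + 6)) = 1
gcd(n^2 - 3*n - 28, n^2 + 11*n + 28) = n + 4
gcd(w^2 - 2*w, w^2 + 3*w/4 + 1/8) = 1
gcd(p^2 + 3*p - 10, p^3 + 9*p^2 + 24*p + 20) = p + 5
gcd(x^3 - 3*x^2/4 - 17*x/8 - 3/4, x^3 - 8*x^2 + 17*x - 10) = x - 2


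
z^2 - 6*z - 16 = (z - 8)*(z + 2)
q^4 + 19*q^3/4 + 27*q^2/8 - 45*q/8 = q*(q - 3/4)*(q + 5/2)*(q + 3)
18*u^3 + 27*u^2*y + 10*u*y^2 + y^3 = (u + y)*(3*u + y)*(6*u + y)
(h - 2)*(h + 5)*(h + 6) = h^3 + 9*h^2 + 8*h - 60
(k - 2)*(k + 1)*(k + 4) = k^3 + 3*k^2 - 6*k - 8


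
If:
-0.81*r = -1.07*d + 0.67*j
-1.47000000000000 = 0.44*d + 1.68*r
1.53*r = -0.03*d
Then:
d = -3.61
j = -5.85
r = 0.07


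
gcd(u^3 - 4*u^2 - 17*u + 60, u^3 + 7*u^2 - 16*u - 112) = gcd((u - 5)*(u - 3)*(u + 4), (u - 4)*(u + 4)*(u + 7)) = u + 4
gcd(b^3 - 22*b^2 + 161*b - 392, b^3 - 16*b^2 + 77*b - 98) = b^2 - 14*b + 49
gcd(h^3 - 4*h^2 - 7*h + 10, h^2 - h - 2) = 1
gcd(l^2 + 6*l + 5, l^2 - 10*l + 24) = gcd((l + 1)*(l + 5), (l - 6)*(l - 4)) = 1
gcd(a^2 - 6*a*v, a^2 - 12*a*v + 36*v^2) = -a + 6*v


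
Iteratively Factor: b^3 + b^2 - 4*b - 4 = (b + 2)*(b^2 - b - 2) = (b + 1)*(b + 2)*(b - 2)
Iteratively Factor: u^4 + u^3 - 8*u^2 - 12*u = (u)*(u^3 + u^2 - 8*u - 12) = u*(u - 3)*(u^2 + 4*u + 4) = u*(u - 3)*(u + 2)*(u + 2)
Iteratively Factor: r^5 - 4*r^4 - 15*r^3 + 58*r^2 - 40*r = (r)*(r^4 - 4*r^3 - 15*r^2 + 58*r - 40) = r*(r - 1)*(r^3 - 3*r^2 - 18*r + 40) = r*(r - 1)*(r + 4)*(r^2 - 7*r + 10) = r*(r - 2)*(r - 1)*(r + 4)*(r - 5)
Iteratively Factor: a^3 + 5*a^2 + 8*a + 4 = (a + 2)*(a^2 + 3*a + 2) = (a + 2)^2*(a + 1)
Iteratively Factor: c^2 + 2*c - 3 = (c + 3)*(c - 1)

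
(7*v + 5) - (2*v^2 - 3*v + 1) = -2*v^2 + 10*v + 4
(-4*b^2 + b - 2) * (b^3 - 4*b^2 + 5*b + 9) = -4*b^5 + 17*b^4 - 26*b^3 - 23*b^2 - b - 18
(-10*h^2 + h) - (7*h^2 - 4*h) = -17*h^2 + 5*h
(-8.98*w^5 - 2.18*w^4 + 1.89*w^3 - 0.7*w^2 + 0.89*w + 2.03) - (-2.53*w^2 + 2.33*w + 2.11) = -8.98*w^5 - 2.18*w^4 + 1.89*w^3 + 1.83*w^2 - 1.44*w - 0.0800000000000001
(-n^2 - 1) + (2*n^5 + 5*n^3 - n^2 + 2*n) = 2*n^5 + 5*n^3 - 2*n^2 + 2*n - 1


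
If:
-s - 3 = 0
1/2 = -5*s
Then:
No Solution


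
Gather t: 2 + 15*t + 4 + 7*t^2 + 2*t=7*t^2 + 17*t + 6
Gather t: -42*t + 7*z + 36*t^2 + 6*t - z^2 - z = 36*t^2 - 36*t - z^2 + 6*z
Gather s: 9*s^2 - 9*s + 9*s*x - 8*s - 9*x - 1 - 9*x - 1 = 9*s^2 + s*(9*x - 17) - 18*x - 2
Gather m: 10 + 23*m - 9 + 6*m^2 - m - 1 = 6*m^2 + 22*m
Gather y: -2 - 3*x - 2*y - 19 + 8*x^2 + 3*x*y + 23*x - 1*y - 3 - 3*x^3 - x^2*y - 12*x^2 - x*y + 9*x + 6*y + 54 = -3*x^3 - 4*x^2 + 29*x + y*(-x^2 + 2*x + 3) + 30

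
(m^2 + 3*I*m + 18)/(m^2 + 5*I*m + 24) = (m + 6*I)/(m + 8*I)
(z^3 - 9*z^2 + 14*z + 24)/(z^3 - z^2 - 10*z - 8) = (z - 6)/(z + 2)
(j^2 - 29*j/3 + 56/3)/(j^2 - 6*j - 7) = (j - 8/3)/(j + 1)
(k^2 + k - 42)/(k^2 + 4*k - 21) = (k - 6)/(k - 3)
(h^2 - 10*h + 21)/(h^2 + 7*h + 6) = (h^2 - 10*h + 21)/(h^2 + 7*h + 6)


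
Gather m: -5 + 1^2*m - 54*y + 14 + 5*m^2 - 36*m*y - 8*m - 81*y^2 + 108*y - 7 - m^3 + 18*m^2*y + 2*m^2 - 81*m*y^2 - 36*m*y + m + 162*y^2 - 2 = -m^3 + m^2*(18*y + 7) + m*(-81*y^2 - 72*y - 6) + 81*y^2 + 54*y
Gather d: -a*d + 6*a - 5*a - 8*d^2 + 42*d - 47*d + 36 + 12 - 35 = a - 8*d^2 + d*(-a - 5) + 13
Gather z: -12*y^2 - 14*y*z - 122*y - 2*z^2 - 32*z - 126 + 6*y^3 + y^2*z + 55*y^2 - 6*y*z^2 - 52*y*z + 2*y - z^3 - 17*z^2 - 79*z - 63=6*y^3 + 43*y^2 - 120*y - z^3 + z^2*(-6*y - 19) + z*(y^2 - 66*y - 111) - 189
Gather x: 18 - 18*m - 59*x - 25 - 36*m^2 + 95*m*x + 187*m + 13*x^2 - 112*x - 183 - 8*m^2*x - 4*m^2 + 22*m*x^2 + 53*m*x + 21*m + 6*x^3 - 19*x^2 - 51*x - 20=-40*m^2 + 190*m + 6*x^3 + x^2*(22*m - 6) + x*(-8*m^2 + 148*m - 222) - 210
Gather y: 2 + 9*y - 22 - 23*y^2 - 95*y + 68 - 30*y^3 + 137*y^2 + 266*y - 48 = -30*y^3 + 114*y^2 + 180*y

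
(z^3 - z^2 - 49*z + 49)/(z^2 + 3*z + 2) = (z^3 - z^2 - 49*z + 49)/(z^2 + 3*z + 2)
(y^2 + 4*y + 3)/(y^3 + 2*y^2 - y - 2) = (y + 3)/(y^2 + y - 2)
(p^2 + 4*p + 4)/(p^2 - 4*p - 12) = (p + 2)/(p - 6)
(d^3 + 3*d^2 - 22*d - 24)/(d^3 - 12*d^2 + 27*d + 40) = (d^2 + 2*d - 24)/(d^2 - 13*d + 40)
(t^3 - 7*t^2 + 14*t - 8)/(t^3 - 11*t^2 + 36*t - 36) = (t^2 - 5*t + 4)/(t^2 - 9*t + 18)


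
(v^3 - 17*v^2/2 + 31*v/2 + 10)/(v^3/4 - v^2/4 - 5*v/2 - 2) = 2*(2*v^2 - 9*v - 5)/(v^2 + 3*v + 2)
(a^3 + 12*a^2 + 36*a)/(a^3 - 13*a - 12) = a*(a^2 + 12*a + 36)/(a^3 - 13*a - 12)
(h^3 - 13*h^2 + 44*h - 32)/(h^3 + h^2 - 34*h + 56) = (h^2 - 9*h + 8)/(h^2 + 5*h - 14)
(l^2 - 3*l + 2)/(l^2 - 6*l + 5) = (l - 2)/(l - 5)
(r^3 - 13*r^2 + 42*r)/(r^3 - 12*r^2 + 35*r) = (r - 6)/(r - 5)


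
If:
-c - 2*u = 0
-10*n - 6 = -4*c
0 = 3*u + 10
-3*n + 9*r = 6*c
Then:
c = 20/3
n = 31/15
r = 77/15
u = -10/3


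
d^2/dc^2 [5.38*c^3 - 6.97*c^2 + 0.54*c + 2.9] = 32.28*c - 13.94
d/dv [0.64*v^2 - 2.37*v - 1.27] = 1.28*v - 2.37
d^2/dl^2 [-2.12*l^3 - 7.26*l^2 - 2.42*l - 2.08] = -12.72*l - 14.52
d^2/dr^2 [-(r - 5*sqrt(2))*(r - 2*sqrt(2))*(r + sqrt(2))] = -6*r + 12*sqrt(2)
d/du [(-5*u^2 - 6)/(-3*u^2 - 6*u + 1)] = 2*(15*u^2 - 23*u - 18)/(9*u^4 + 36*u^3 + 30*u^2 - 12*u + 1)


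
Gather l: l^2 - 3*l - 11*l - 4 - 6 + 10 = l^2 - 14*l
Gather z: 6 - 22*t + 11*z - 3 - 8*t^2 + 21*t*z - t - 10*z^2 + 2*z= -8*t^2 - 23*t - 10*z^2 + z*(21*t + 13) + 3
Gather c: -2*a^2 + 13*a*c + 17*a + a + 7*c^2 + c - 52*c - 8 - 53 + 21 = -2*a^2 + 18*a + 7*c^2 + c*(13*a - 51) - 40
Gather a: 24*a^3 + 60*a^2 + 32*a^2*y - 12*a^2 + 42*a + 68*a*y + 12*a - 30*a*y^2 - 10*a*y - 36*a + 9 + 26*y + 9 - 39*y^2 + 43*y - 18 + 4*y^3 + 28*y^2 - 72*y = 24*a^3 + a^2*(32*y + 48) + a*(-30*y^2 + 58*y + 18) + 4*y^3 - 11*y^2 - 3*y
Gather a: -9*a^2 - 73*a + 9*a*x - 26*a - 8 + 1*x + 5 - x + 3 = -9*a^2 + a*(9*x - 99)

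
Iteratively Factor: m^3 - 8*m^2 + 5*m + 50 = (m - 5)*(m^2 - 3*m - 10) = (m - 5)*(m + 2)*(m - 5)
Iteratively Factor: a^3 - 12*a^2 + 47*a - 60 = (a - 4)*(a^2 - 8*a + 15) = (a - 4)*(a - 3)*(a - 5)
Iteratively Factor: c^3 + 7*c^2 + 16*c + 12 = (c + 3)*(c^2 + 4*c + 4) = (c + 2)*(c + 3)*(c + 2)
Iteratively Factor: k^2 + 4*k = (k)*(k + 4)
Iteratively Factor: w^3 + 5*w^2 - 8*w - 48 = (w + 4)*(w^2 + w - 12) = (w + 4)^2*(w - 3)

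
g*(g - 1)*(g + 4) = g^3 + 3*g^2 - 4*g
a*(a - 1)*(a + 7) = a^3 + 6*a^2 - 7*a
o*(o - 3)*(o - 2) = o^3 - 5*o^2 + 6*o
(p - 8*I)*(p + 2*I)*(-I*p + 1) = -I*p^3 - 5*p^2 - 22*I*p + 16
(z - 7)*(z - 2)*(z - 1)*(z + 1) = z^4 - 9*z^3 + 13*z^2 + 9*z - 14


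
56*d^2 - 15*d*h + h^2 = (-8*d + h)*(-7*d + h)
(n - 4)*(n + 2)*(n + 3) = n^3 + n^2 - 14*n - 24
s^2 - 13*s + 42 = (s - 7)*(s - 6)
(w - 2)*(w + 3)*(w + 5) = w^3 + 6*w^2 - w - 30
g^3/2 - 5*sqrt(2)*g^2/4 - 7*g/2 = g*(g/2 + sqrt(2)/2)*(g - 7*sqrt(2)/2)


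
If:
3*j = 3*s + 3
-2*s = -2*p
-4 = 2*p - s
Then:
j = -3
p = -4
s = -4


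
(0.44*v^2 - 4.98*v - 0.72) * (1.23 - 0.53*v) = -0.2332*v^3 + 3.1806*v^2 - 5.7438*v - 0.8856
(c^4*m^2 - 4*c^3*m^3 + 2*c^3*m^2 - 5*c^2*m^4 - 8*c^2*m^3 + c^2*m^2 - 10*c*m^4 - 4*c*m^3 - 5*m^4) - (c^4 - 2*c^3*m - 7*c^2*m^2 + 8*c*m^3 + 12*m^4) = c^4*m^2 - c^4 - 4*c^3*m^3 + 2*c^3*m^2 + 2*c^3*m - 5*c^2*m^4 - 8*c^2*m^3 + 8*c^2*m^2 - 10*c*m^4 - 12*c*m^3 - 17*m^4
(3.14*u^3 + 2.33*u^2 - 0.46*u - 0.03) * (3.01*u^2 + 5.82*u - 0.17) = 9.4514*u^5 + 25.2881*u^4 + 11.6422*u^3 - 3.1636*u^2 - 0.0964*u + 0.0051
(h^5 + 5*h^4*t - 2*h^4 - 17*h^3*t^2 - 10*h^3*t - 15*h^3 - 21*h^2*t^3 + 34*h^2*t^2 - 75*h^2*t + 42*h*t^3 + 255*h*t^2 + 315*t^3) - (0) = h^5 + 5*h^4*t - 2*h^4 - 17*h^3*t^2 - 10*h^3*t - 15*h^3 - 21*h^2*t^3 + 34*h^2*t^2 - 75*h^2*t + 42*h*t^3 + 255*h*t^2 + 315*t^3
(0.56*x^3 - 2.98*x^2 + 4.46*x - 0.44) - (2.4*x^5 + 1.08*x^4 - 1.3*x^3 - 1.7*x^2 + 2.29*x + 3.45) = -2.4*x^5 - 1.08*x^4 + 1.86*x^3 - 1.28*x^2 + 2.17*x - 3.89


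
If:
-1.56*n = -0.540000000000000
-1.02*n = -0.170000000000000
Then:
No Solution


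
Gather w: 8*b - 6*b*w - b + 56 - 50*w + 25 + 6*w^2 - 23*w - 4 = 7*b + 6*w^2 + w*(-6*b - 73) + 77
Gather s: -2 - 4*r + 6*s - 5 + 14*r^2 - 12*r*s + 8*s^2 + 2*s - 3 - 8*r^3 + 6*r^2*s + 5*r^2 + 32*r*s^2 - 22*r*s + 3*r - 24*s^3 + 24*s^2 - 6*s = -8*r^3 + 19*r^2 - r - 24*s^3 + s^2*(32*r + 32) + s*(6*r^2 - 34*r + 2) - 10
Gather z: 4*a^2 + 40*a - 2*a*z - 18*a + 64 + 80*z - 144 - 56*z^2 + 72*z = 4*a^2 + 22*a - 56*z^2 + z*(152 - 2*a) - 80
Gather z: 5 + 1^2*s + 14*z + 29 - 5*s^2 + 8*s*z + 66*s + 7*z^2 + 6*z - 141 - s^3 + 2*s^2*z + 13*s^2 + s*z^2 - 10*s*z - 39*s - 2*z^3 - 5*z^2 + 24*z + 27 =-s^3 + 8*s^2 + 28*s - 2*z^3 + z^2*(s + 2) + z*(2*s^2 - 2*s + 44) - 80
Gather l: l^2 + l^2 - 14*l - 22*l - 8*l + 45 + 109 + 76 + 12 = 2*l^2 - 44*l + 242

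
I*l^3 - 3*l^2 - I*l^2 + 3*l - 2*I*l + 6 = (l - 2)*(l + 3*I)*(I*l + I)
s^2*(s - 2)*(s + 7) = s^4 + 5*s^3 - 14*s^2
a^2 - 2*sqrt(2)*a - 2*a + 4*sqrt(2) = (a - 2)*(a - 2*sqrt(2))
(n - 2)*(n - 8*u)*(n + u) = n^3 - 7*n^2*u - 2*n^2 - 8*n*u^2 + 14*n*u + 16*u^2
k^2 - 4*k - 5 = (k - 5)*(k + 1)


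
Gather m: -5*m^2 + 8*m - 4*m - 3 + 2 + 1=-5*m^2 + 4*m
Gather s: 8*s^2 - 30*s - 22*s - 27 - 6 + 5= 8*s^2 - 52*s - 28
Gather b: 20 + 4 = 24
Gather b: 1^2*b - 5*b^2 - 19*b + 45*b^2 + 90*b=40*b^2 + 72*b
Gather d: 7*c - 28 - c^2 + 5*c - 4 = -c^2 + 12*c - 32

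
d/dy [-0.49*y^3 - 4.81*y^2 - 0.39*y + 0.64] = -1.47*y^2 - 9.62*y - 0.39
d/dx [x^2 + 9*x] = 2*x + 9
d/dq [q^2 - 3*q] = 2*q - 3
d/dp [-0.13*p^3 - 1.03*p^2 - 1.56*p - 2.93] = -0.39*p^2 - 2.06*p - 1.56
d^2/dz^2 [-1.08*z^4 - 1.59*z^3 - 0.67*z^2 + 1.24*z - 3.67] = -12.96*z^2 - 9.54*z - 1.34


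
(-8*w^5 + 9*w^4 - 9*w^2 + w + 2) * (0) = 0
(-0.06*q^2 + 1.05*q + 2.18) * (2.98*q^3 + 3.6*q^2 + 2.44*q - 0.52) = -0.1788*q^5 + 2.913*q^4 + 10.13*q^3 + 10.4412*q^2 + 4.7732*q - 1.1336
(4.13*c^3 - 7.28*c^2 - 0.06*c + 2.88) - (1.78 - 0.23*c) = 4.13*c^3 - 7.28*c^2 + 0.17*c + 1.1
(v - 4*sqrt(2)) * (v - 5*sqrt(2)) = v^2 - 9*sqrt(2)*v + 40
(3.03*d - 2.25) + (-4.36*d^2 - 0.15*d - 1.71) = -4.36*d^2 + 2.88*d - 3.96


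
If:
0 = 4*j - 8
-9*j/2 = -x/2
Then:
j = 2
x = 18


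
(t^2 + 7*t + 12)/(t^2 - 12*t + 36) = (t^2 + 7*t + 12)/(t^2 - 12*t + 36)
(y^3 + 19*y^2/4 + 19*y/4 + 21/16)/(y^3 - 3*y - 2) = (16*y^3 + 76*y^2 + 76*y + 21)/(16*(y^3 - 3*y - 2))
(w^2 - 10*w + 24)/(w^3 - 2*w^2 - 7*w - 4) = (w - 6)/(w^2 + 2*w + 1)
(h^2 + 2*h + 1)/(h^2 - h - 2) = (h + 1)/(h - 2)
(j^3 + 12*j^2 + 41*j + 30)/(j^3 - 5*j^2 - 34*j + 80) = (j^2 + 7*j + 6)/(j^2 - 10*j + 16)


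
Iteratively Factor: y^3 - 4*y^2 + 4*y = (y)*(y^2 - 4*y + 4) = y*(y - 2)*(y - 2)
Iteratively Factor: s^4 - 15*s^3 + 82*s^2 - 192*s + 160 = (s - 4)*(s^3 - 11*s^2 + 38*s - 40) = (s - 5)*(s - 4)*(s^2 - 6*s + 8) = (s - 5)*(s - 4)*(s - 2)*(s - 4)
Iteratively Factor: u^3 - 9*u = (u)*(u^2 - 9) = u*(u + 3)*(u - 3)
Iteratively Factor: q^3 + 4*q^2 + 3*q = (q + 1)*(q^2 + 3*q) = (q + 1)*(q + 3)*(q)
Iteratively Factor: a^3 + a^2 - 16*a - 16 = (a - 4)*(a^2 + 5*a + 4) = (a - 4)*(a + 4)*(a + 1)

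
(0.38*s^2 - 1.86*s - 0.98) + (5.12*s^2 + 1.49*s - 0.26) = 5.5*s^2 - 0.37*s - 1.24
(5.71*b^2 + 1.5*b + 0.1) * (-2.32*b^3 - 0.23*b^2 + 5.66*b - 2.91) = -13.2472*b^5 - 4.7933*b^4 + 31.7416*b^3 - 8.1491*b^2 - 3.799*b - 0.291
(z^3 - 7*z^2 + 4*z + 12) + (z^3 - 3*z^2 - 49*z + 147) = 2*z^3 - 10*z^2 - 45*z + 159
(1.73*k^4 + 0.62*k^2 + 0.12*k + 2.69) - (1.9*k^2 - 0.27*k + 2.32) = 1.73*k^4 - 1.28*k^2 + 0.39*k + 0.37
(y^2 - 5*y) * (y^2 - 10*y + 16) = y^4 - 15*y^3 + 66*y^2 - 80*y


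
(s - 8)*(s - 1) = s^2 - 9*s + 8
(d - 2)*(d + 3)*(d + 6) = d^3 + 7*d^2 - 36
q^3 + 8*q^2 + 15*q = q*(q + 3)*(q + 5)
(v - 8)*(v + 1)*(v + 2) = v^3 - 5*v^2 - 22*v - 16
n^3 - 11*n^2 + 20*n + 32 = (n - 8)*(n - 4)*(n + 1)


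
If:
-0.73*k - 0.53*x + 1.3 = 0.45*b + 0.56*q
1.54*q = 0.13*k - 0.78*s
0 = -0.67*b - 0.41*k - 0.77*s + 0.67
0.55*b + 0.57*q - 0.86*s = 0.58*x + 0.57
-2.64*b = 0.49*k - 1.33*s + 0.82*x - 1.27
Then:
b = 0.16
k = 1.72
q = 0.24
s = -0.19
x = -0.31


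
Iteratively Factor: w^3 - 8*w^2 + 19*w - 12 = (w - 4)*(w^2 - 4*w + 3) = (w - 4)*(w - 3)*(w - 1)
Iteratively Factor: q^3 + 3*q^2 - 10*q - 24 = (q + 4)*(q^2 - q - 6) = (q + 2)*(q + 4)*(q - 3)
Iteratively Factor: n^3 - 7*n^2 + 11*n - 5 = (n - 1)*(n^2 - 6*n + 5) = (n - 5)*(n - 1)*(n - 1)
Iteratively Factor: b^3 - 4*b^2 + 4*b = (b - 2)*(b^2 - 2*b) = b*(b - 2)*(b - 2)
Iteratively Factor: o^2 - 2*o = (o)*(o - 2)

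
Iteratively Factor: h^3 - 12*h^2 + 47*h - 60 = (h - 5)*(h^2 - 7*h + 12) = (h - 5)*(h - 4)*(h - 3)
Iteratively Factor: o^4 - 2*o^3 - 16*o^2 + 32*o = (o - 4)*(o^3 + 2*o^2 - 8*o) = (o - 4)*(o - 2)*(o^2 + 4*o) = o*(o - 4)*(o - 2)*(o + 4)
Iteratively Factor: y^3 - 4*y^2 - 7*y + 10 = (y + 2)*(y^2 - 6*y + 5) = (y - 1)*(y + 2)*(y - 5)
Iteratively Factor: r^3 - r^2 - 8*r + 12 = (r - 2)*(r^2 + r - 6) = (r - 2)*(r + 3)*(r - 2)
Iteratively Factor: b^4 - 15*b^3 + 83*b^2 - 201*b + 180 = (b - 4)*(b^3 - 11*b^2 + 39*b - 45) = (b - 5)*(b - 4)*(b^2 - 6*b + 9) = (b - 5)*(b - 4)*(b - 3)*(b - 3)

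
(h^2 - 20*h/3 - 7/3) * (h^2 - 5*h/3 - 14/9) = h^4 - 25*h^3/3 + 65*h^2/9 + 385*h/27 + 98/27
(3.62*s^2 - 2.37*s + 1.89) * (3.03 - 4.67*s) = -16.9054*s^3 + 22.0365*s^2 - 16.0074*s + 5.7267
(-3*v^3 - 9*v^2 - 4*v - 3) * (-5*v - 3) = 15*v^4 + 54*v^3 + 47*v^2 + 27*v + 9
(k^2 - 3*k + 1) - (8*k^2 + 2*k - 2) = -7*k^2 - 5*k + 3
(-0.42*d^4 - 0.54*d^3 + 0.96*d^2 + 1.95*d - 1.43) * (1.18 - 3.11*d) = 1.3062*d^5 + 1.1838*d^4 - 3.6228*d^3 - 4.9317*d^2 + 6.7483*d - 1.6874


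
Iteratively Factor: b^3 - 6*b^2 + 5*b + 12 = (b + 1)*(b^2 - 7*b + 12) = (b - 4)*(b + 1)*(b - 3)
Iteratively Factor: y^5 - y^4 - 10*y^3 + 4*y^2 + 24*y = (y - 3)*(y^4 + 2*y^3 - 4*y^2 - 8*y) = y*(y - 3)*(y^3 + 2*y^2 - 4*y - 8) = y*(y - 3)*(y + 2)*(y^2 - 4) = y*(y - 3)*(y + 2)^2*(y - 2)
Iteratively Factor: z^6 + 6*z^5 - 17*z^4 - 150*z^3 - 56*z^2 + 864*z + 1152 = (z + 4)*(z^5 + 2*z^4 - 25*z^3 - 50*z^2 + 144*z + 288) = (z - 4)*(z + 4)*(z^4 + 6*z^3 - z^2 - 54*z - 72) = (z - 4)*(z + 4)^2*(z^3 + 2*z^2 - 9*z - 18) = (z - 4)*(z - 3)*(z + 4)^2*(z^2 + 5*z + 6) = (z - 4)*(z - 3)*(z + 3)*(z + 4)^2*(z + 2)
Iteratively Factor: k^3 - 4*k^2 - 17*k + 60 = (k - 5)*(k^2 + k - 12) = (k - 5)*(k + 4)*(k - 3)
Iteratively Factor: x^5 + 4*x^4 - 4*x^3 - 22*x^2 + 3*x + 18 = (x - 1)*(x^4 + 5*x^3 + x^2 - 21*x - 18) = (x - 1)*(x + 1)*(x^3 + 4*x^2 - 3*x - 18) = (x - 1)*(x + 1)*(x + 3)*(x^2 + x - 6) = (x - 1)*(x + 1)*(x + 3)^2*(x - 2)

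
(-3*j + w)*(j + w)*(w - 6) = -3*j^2*w + 18*j^2 - 2*j*w^2 + 12*j*w + w^3 - 6*w^2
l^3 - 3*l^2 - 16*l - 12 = (l - 6)*(l + 1)*(l + 2)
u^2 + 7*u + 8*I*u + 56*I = (u + 7)*(u + 8*I)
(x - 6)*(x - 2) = x^2 - 8*x + 12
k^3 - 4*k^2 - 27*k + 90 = (k - 6)*(k - 3)*(k + 5)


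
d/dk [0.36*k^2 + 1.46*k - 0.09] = 0.72*k + 1.46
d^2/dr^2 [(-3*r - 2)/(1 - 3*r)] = 54/(3*r - 1)^3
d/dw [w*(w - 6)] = 2*w - 6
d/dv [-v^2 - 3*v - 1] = -2*v - 3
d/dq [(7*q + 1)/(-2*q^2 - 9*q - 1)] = 2*(7*q^2 + 2*q + 1)/(4*q^4 + 36*q^3 + 85*q^2 + 18*q + 1)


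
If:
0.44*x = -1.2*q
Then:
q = -0.366666666666667*x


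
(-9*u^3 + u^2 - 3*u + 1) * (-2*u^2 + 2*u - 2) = 18*u^5 - 20*u^4 + 26*u^3 - 10*u^2 + 8*u - 2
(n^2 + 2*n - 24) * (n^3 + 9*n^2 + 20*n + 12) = n^5 + 11*n^4 + 14*n^3 - 164*n^2 - 456*n - 288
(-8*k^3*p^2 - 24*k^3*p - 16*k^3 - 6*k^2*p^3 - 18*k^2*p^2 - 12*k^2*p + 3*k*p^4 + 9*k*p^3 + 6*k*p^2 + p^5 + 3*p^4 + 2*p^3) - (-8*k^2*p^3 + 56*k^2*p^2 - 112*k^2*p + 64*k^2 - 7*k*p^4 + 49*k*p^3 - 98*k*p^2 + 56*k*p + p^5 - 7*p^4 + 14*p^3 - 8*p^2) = -8*k^3*p^2 - 24*k^3*p - 16*k^3 + 2*k^2*p^3 - 74*k^2*p^2 + 100*k^2*p - 64*k^2 + 10*k*p^4 - 40*k*p^3 + 104*k*p^2 - 56*k*p + 10*p^4 - 12*p^3 + 8*p^2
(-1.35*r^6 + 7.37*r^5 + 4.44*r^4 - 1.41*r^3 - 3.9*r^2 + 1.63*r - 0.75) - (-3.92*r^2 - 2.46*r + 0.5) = -1.35*r^6 + 7.37*r^5 + 4.44*r^4 - 1.41*r^3 + 0.02*r^2 + 4.09*r - 1.25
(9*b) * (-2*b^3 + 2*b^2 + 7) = -18*b^4 + 18*b^3 + 63*b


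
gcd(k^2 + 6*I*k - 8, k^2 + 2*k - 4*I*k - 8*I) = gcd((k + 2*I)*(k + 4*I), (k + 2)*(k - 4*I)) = 1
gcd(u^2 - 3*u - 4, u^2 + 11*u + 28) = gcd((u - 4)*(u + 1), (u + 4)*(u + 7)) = 1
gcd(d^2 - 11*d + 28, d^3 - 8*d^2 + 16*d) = d - 4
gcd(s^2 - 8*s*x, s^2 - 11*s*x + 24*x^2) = -s + 8*x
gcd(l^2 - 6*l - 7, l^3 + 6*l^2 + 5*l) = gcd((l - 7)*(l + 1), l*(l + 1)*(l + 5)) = l + 1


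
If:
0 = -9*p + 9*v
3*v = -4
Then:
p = -4/3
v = -4/3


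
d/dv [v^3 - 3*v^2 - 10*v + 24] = 3*v^2 - 6*v - 10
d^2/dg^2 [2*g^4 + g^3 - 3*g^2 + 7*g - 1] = 24*g^2 + 6*g - 6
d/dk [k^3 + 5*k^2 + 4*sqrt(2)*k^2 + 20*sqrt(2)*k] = 3*k^2 + 10*k + 8*sqrt(2)*k + 20*sqrt(2)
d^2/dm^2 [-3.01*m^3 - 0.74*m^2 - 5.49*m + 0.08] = -18.06*m - 1.48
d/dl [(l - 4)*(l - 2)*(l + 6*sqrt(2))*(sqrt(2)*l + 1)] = 4*sqrt(2)*l^3 - 18*sqrt(2)*l^2 + 39*l^2 - 156*l + 28*sqrt(2)*l - 36*sqrt(2) + 104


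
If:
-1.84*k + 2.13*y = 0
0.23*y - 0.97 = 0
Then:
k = 4.88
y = 4.22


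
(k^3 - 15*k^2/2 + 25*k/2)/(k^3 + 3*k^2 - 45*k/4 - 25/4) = 2*k*(k - 5)/(2*k^2 + 11*k + 5)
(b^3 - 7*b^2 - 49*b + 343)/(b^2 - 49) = b - 7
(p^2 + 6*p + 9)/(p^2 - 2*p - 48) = (p^2 + 6*p + 9)/(p^2 - 2*p - 48)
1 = 1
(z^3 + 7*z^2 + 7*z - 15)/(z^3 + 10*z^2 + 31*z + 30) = (z - 1)/(z + 2)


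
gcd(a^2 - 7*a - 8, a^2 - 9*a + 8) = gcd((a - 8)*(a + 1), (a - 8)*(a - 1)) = a - 8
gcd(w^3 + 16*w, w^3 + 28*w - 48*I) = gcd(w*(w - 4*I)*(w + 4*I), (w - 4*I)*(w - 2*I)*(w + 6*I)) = w - 4*I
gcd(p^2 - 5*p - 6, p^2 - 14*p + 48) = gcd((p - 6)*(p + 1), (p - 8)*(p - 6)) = p - 6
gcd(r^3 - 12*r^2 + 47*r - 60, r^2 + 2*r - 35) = r - 5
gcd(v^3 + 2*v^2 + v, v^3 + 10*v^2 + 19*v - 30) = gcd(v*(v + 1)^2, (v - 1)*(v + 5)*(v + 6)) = 1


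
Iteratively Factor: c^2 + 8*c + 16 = (c + 4)*(c + 4)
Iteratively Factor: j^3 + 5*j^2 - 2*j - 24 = (j - 2)*(j^2 + 7*j + 12) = (j - 2)*(j + 3)*(j + 4)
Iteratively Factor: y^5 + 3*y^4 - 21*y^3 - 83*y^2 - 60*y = (y + 1)*(y^4 + 2*y^3 - 23*y^2 - 60*y) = (y + 1)*(y + 3)*(y^3 - y^2 - 20*y) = (y - 5)*(y + 1)*(y + 3)*(y^2 + 4*y) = (y - 5)*(y + 1)*(y + 3)*(y + 4)*(y)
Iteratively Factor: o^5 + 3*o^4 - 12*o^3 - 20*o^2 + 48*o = (o + 4)*(o^4 - o^3 - 8*o^2 + 12*o) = o*(o + 4)*(o^3 - o^2 - 8*o + 12) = o*(o - 2)*(o + 4)*(o^2 + o - 6) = o*(o - 2)^2*(o + 4)*(o + 3)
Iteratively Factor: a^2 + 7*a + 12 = (a + 3)*(a + 4)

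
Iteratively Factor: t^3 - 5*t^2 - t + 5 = (t - 5)*(t^2 - 1) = (t - 5)*(t - 1)*(t + 1)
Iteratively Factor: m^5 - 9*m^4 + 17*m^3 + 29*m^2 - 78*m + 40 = (m - 1)*(m^4 - 8*m^3 + 9*m^2 + 38*m - 40) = (m - 4)*(m - 1)*(m^3 - 4*m^2 - 7*m + 10) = (m - 4)*(m - 1)^2*(m^2 - 3*m - 10) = (m - 5)*(m - 4)*(m - 1)^2*(m + 2)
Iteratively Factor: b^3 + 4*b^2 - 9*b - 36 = (b + 3)*(b^2 + b - 12) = (b + 3)*(b + 4)*(b - 3)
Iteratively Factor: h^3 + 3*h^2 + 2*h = (h + 1)*(h^2 + 2*h) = h*(h + 1)*(h + 2)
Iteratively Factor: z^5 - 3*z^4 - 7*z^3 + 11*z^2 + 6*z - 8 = (z - 4)*(z^4 + z^3 - 3*z^2 - z + 2) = (z - 4)*(z - 1)*(z^3 + 2*z^2 - z - 2) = (z - 4)*(z - 1)^2*(z^2 + 3*z + 2) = (z - 4)*(z - 1)^2*(z + 2)*(z + 1)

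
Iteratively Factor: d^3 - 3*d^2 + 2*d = (d)*(d^2 - 3*d + 2) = d*(d - 2)*(d - 1)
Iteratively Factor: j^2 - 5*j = (j)*(j - 5)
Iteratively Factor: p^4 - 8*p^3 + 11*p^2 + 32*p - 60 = (p - 5)*(p^3 - 3*p^2 - 4*p + 12) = (p - 5)*(p - 3)*(p^2 - 4) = (p - 5)*(p - 3)*(p - 2)*(p + 2)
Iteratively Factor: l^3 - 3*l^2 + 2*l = (l - 1)*(l^2 - 2*l) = l*(l - 1)*(l - 2)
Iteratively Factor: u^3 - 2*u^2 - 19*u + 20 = (u - 1)*(u^2 - u - 20) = (u - 5)*(u - 1)*(u + 4)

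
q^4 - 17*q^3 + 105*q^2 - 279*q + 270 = (q - 6)*(q - 5)*(q - 3)^2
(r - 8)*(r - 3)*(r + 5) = r^3 - 6*r^2 - 31*r + 120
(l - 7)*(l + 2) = l^2 - 5*l - 14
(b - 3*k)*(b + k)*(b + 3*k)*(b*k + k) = b^4*k + b^3*k^2 + b^3*k - 9*b^2*k^3 + b^2*k^2 - 9*b*k^4 - 9*b*k^3 - 9*k^4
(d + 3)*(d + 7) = d^2 + 10*d + 21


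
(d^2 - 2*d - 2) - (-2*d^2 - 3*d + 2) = 3*d^2 + d - 4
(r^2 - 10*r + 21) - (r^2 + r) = 21 - 11*r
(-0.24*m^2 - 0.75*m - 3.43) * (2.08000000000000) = -0.4992*m^2 - 1.56*m - 7.1344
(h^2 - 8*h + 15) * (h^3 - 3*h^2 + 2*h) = h^5 - 11*h^4 + 41*h^3 - 61*h^2 + 30*h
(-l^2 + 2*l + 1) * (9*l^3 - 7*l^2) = -9*l^5 + 25*l^4 - 5*l^3 - 7*l^2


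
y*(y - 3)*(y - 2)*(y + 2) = y^4 - 3*y^3 - 4*y^2 + 12*y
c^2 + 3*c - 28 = (c - 4)*(c + 7)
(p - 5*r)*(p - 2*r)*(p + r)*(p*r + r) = p^4*r - 6*p^3*r^2 + p^3*r + 3*p^2*r^3 - 6*p^2*r^2 + 10*p*r^4 + 3*p*r^3 + 10*r^4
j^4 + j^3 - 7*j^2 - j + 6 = (j - 2)*(j - 1)*(j + 1)*(j + 3)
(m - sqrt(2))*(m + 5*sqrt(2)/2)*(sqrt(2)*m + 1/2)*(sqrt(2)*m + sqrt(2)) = 2*m^4 + 2*m^3 + 7*sqrt(2)*m^3/2 - 17*m^2/2 + 7*sqrt(2)*m^2/2 - 17*m/2 - 5*sqrt(2)*m/2 - 5*sqrt(2)/2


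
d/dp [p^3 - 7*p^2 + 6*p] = 3*p^2 - 14*p + 6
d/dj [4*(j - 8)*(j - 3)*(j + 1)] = 12*j^2 - 80*j + 52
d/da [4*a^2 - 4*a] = 8*a - 4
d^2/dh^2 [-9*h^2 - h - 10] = -18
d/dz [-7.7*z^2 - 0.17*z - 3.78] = -15.4*z - 0.17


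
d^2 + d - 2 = (d - 1)*(d + 2)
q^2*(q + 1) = q^3 + q^2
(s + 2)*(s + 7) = s^2 + 9*s + 14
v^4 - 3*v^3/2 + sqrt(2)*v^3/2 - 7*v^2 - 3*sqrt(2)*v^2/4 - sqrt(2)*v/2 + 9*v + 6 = (v - 2)*(v + 1/2)*(v - 3*sqrt(2)/2)*(v + 2*sqrt(2))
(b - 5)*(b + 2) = b^2 - 3*b - 10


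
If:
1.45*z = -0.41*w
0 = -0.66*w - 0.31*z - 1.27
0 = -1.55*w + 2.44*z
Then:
No Solution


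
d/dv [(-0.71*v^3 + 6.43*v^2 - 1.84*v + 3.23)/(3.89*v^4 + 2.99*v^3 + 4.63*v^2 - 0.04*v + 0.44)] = (2.7619*v^6 - 50.0254*v^5 - 1.04020000000001*v^4 - 39.1988*v^3 - 21.6483*v^2 - 24.2514*v - 0.6804)/(15.1321*v^8 + 23.2622*v^7 + 44.9615*v^6 + 27.3762*v^5 + 24.6209*v^4 + 2.2608*v^3 + 4.076*v^2 - 0.0352*v + 0.1936)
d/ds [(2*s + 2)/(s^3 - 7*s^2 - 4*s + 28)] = 4*(-s^3 + 2*s^2 + 7*s + 16)/(s^6 - 14*s^5 + 41*s^4 + 112*s^3 - 376*s^2 - 224*s + 784)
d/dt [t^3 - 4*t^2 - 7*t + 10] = 3*t^2 - 8*t - 7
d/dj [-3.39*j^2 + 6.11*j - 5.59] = 6.11 - 6.78*j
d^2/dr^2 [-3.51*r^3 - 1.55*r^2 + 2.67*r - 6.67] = -21.06*r - 3.1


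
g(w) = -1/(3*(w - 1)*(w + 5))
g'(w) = 1/(3*(w - 1)*(w + 5)^2) + 1/(3*(w - 1)^2*(w + 5))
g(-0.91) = 0.04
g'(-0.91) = 0.01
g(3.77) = -0.01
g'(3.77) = 0.01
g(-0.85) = 0.04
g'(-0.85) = 0.01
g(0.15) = 0.08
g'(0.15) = 0.07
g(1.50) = -0.10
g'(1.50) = 0.22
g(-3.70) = 0.05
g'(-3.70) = -0.03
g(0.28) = 0.09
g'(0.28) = 0.11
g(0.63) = 0.16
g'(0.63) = 0.40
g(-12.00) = 0.00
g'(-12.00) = 0.00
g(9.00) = 0.00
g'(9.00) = 0.00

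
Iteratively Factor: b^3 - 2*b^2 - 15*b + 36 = (b - 3)*(b^2 + b - 12) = (b - 3)^2*(b + 4)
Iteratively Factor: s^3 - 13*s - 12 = (s - 4)*(s^2 + 4*s + 3) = (s - 4)*(s + 3)*(s + 1)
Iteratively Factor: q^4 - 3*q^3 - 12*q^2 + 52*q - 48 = (q - 3)*(q^3 - 12*q + 16) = (q - 3)*(q - 2)*(q^2 + 2*q - 8) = (q - 3)*(q - 2)*(q + 4)*(q - 2)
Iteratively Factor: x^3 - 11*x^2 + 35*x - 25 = (x - 5)*(x^2 - 6*x + 5) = (x - 5)^2*(x - 1)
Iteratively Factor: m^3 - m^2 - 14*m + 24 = (m + 4)*(m^2 - 5*m + 6) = (m - 3)*(m + 4)*(m - 2)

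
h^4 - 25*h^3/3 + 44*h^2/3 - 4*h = h*(h - 6)*(h - 2)*(h - 1/3)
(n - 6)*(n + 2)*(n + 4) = n^3 - 28*n - 48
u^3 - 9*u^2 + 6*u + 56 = (u - 7)*(u - 4)*(u + 2)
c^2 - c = c*(c - 1)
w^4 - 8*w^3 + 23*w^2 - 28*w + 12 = (w - 3)*(w - 2)^2*(w - 1)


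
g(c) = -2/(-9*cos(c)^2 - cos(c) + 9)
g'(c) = -2*(-18*sin(c)*cos(c) - sin(c))/(-9*cos(c)^2 - cos(c) + 9)^2 = 2*(18*cos(c) + 1)*sin(c)/(-9*sin(c)^2 + cos(c))^2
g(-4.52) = -0.23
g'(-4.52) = -0.06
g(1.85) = -0.23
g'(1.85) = -0.10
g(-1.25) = -0.26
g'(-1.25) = -0.21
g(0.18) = 2.88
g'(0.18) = 13.85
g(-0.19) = 3.03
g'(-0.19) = -16.15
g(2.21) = -0.31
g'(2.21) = -0.38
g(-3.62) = -0.72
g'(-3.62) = -1.77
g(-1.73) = -0.22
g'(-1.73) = 0.05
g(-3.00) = -1.71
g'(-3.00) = 3.47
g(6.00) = 7.77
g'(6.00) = -154.07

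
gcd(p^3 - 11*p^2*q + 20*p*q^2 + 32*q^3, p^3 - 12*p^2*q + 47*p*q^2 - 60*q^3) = p - 4*q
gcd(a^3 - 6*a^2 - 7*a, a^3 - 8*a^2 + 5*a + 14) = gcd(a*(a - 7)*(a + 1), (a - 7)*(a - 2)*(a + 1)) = a^2 - 6*a - 7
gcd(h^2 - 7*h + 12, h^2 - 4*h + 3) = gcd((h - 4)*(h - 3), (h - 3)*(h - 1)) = h - 3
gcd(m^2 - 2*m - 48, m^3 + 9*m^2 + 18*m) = m + 6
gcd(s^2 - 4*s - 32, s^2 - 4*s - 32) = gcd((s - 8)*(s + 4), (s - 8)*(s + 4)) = s^2 - 4*s - 32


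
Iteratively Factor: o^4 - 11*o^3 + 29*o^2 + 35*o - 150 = (o - 3)*(o^3 - 8*o^2 + 5*o + 50) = (o - 5)*(o - 3)*(o^2 - 3*o - 10) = (o - 5)^2*(o - 3)*(o + 2)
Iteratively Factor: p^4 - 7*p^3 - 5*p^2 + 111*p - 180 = (p - 3)*(p^3 - 4*p^2 - 17*p + 60) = (p - 5)*(p - 3)*(p^2 + p - 12) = (p - 5)*(p - 3)^2*(p + 4)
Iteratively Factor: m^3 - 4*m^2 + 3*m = (m - 1)*(m^2 - 3*m) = (m - 3)*(m - 1)*(m)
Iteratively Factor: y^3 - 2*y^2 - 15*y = (y + 3)*(y^2 - 5*y) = (y - 5)*(y + 3)*(y)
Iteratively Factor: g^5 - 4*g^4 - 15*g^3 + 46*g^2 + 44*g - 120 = (g - 5)*(g^4 + g^3 - 10*g^2 - 4*g + 24) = (g - 5)*(g - 2)*(g^3 + 3*g^2 - 4*g - 12) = (g - 5)*(g - 2)*(g + 2)*(g^2 + g - 6) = (g - 5)*(g - 2)^2*(g + 2)*(g + 3)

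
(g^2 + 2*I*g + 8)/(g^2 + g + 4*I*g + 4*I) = (g - 2*I)/(g + 1)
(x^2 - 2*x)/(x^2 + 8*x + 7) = x*(x - 2)/(x^2 + 8*x + 7)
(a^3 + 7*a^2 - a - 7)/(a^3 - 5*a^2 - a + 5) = (a + 7)/(a - 5)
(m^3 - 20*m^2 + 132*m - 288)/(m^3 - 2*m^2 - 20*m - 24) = (m^2 - 14*m + 48)/(m^2 + 4*m + 4)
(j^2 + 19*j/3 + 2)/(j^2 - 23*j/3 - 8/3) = (j + 6)/(j - 8)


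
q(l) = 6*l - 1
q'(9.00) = 6.00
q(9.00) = 53.00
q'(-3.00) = 6.00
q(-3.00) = -19.00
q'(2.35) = 6.00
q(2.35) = 13.10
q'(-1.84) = 6.00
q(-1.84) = -12.04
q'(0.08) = 6.00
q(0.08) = -0.52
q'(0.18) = 6.00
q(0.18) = 0.08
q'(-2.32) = 6.00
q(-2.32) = -14.92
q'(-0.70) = 6.00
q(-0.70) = -5.20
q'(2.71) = 6.00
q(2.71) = 15.26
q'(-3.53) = 6.00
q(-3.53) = -22.18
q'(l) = 6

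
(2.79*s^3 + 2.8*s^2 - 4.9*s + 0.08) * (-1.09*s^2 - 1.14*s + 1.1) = -3.0411*s^5 - 6.2326*s^4 + 5.218*s^3 + 8.5788*s^2 - 5.4812*s + 0.088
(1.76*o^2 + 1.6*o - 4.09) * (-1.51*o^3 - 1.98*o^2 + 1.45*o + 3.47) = -2.6576*o^5 - 5.9008*o^4 + 5.5599*o^3 + 16.5254*o^2 - 0.378499999999999*o - 14.1923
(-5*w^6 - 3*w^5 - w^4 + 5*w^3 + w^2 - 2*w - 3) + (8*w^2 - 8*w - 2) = -5*w^6 - 3*w^5 - w^4 + 5*w^3 + 9*w^2 - 10*w - 5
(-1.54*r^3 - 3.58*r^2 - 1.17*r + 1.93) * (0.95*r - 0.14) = -1.463*r^4 - 3.1854*r^3 - 0.6103*r^2 + 1.9973*r - 0.2702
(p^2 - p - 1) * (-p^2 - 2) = -p^4 + p^3 - p^2 + 2*p + 2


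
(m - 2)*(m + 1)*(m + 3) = m^3 + 2*m^2 - 5*m - 6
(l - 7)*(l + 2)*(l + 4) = l^3 - l^2 - 34*l - 56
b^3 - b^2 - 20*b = b*(b - 5)*(b + 4)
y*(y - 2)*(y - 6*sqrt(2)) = y^3 - 6*sqrt(2)*y^2 - 2*y^2 + 12*sqrt(2)*y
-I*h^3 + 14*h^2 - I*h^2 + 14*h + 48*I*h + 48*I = (h + 6*I)*(h + 8*I)*(-I*h - I)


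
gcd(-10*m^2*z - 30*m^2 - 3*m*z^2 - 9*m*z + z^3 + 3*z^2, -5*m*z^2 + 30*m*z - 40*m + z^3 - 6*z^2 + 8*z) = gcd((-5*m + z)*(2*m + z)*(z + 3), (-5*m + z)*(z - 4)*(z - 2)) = -5*m + z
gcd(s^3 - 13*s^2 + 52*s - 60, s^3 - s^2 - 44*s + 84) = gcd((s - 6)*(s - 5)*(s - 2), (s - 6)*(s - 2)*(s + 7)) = s^2 - 8*s + 12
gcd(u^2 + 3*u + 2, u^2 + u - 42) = 1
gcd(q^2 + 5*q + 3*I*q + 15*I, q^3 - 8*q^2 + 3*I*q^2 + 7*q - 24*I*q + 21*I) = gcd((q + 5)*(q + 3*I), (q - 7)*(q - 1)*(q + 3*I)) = q + 3*I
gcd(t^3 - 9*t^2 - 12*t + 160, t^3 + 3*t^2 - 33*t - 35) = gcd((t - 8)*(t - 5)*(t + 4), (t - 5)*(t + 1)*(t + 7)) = t - 5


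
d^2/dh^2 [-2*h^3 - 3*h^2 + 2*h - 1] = -12*h - 6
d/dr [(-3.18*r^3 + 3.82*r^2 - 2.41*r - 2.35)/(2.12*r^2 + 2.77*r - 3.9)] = (-6.7416*r^4 - 17.6172*r^3 + 52.8966*r^2 - 19.832*r + 15.9085)/(4.4944*r^4 + 11.7448*r^3 - 8.8631*r^2 - 21.606*r + 15.21)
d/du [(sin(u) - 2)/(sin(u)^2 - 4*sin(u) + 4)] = -cos(u)/(sin(u) - 2)^2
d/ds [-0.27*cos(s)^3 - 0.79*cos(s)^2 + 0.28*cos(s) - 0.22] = (0.81*cos(s)^2 + 1.58*cos(s) - 0.28)*sin(s)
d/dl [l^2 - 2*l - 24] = 2*l - 2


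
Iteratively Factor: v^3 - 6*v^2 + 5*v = (v)*(v^2 - 6*v + 5) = v*(v - 5)*(v - 1)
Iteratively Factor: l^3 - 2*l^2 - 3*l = (l)*(l^2 - 2*l - 3) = l*(l - 3)*(l + 1)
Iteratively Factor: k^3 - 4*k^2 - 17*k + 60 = (k - 3)*(k^2 - k - 20) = (k - 5)*(k - 3)*(k + 4)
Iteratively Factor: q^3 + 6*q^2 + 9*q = (q + 3)*(q^2 + 3*q) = (q + 3)^2*(q)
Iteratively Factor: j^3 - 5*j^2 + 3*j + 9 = (j - 3)*(j^2 - 2*j - 3) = (j - 3)^2*(j + 1)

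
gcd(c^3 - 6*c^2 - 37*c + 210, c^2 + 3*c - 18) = c + 6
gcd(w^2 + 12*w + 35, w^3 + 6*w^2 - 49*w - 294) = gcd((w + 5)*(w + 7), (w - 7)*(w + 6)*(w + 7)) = w + 7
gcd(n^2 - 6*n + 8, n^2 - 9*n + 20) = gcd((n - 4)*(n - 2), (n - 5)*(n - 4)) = n - 4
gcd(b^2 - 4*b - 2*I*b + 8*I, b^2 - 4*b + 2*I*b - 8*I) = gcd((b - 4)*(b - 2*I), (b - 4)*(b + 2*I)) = b - 4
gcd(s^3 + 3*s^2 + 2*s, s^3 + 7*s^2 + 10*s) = s^2 + 2*s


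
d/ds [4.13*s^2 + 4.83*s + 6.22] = 8.26*s + 4.83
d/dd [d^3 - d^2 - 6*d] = 3*d^2 - 2*d - 6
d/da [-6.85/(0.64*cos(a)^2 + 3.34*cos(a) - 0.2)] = -(8.768*cos(a) + 22.879)*sin(a)/(0.64*cos(a)^2 + 3.34*cos(a) - 0.2)^2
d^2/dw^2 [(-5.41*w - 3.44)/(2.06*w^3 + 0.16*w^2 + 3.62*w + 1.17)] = (-137.747256*w^5 - 185.874624*w^4 + 62.2687279999999*w^3 + 2.025192*w^2 + 43.868352*w - 43.043308)/(8.741816*w^9 + 2.036928*w^8 + 46.243704*w^7 + 22.058044*w^6 + 83.577*w^5 + 58.729512*w^4 + 59.963714*w^3 + 46.653516*w^2 + 14.866254*w + 1.601613)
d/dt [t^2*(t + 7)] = t*(3*t + 14)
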